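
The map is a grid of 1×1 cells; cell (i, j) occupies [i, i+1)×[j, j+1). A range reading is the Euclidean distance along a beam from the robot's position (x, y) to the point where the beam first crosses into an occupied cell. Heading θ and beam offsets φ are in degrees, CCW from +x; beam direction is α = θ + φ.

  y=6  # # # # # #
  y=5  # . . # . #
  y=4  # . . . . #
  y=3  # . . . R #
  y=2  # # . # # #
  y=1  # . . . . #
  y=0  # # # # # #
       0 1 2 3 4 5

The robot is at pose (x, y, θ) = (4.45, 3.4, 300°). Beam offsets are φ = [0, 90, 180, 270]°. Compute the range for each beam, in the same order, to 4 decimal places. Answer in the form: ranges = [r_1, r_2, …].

beam 1: φ=0°, α=300°
  cosα=0.5000 sinα=-0.8660 | (4,3) | tMaxX 1.1000 tMaxY 0.4619 | tΔX 2.0000 tΔY 1.1547
    t=0.4619 [y] (4,2) — stop
  → r_1 = 0.4619
beam 2: φ=90°, α=30°
  cosα=0.8660 sinα=0.5000 | (4,3) | tMaxX 0.6351 tMaxY 1.2000 | tΔX 1.1547 tΔY 2.0000
    t=0.6351 [x] (5,3) — stop
  → r_2 = 0.6351
beam 3: φ=180°, α=120°
  cosα=-0.5000 sinα=0.8660 | (4,3) | tMaxX 0.9000 tMaxY 0.6928 | tΔX 2.0000 tΔY 1.1547
    t=0.6928 [y] (4,4)
    t=0.9000 [x] (3,4)
    t=1.8475 [y] (3,5) — stop
  → r_3 = 1.8475
beam 4: φ=270°, α=210°
  cosα=-0.8660 sinα=-0.5000 | (4,3) | tMaxX 0.5196 tMaxY 0.8000 | tΔX 1.1547 tΔY 2.0000
    t=0.5196 [x] (3,3)
    t=0.8000 [y] (3,2) — stop
  → r_4 = 0.8000

ranges = [0.4619, 0.6351, 1.8475, 0.8000]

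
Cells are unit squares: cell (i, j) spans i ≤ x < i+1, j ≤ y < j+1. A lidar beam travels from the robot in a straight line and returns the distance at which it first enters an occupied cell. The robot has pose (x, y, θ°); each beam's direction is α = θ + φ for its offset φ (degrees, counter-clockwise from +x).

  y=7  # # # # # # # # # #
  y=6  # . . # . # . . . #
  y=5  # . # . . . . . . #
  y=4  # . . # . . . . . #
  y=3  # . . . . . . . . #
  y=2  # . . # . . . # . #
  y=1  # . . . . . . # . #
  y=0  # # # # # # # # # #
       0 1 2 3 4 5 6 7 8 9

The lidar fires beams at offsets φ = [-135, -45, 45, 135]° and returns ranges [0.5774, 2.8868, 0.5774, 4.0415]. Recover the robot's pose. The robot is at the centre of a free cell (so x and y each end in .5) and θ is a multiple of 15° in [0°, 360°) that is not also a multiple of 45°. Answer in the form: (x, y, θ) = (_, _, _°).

The pose lattice has 41·16 = 656 candidates. Test each by forward raycasting.
  (6.5, 1.5, 15°): beam 2 = 0.5774 ≠ 2.8868 ✗
  (8.5, 6.5, 105°): beam 2 = 0.5774 ≠ 2.8868 ✗
  (3.5, 1.5, 150°): beam 1 = 3.6235 ≠ 0.5774 ✗
  …
  (3.5, 3.5, 195°): r_1=0.5774, r_2=2.8868, r_3=0.5774, r_4=4.0415 — all match ✓
No second candidate reproduces the full scan.

(x, y, θ) = (3.5, 3.5, 195°)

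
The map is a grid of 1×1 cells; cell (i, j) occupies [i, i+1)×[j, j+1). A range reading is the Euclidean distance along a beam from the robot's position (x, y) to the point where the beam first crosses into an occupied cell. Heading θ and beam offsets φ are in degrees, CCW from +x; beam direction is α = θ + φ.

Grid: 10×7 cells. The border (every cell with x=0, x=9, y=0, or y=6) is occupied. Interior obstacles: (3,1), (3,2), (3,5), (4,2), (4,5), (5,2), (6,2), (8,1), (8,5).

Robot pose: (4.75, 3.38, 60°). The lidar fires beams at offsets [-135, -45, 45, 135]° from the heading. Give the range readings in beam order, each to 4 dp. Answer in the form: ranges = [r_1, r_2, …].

ranges = [0.3934, 4.3999, 1.6771, 1.4682]

beam 1: φ=-135°, α=285°
  cosα=0.2588 sinα=-0.9659 | (4,3) | tMaxX 0.9659 tMaxY 0.3934 | tΔX 3.8637 tΔY 1.0353
    t=0.3934 [y] (4,2) — stop
  → r_1 = 0.3934
beam 2: φ=-45°, α=15°
  cosα=0.9659 sinα=0.2588 | (4,3) | tMaxX 0.2588 tMaxY 2.3955 | tΔX 1.0353 tΔY 3.8637
    t=0.2588 [x] (5,3)
    t=1.2941 [x] (6,3)
    t=2.3294 [x] (7,3)
    t=2.3955 [y] (7,4)
    t=3.3646 [x] (8,4)
    t=4.3999 [x] (9,4) — stop
  → r_2 = 4.3999
beam 3: φ=45°, α=105°
  cosα=-0.2588 sinα=0.9659 | (4,3) | tMaxX 2.8978 tMaxY 0.6419 | tΔX 3.8637 tΔY 1.0353
    t=0.6419 [y] (4,4)
    t=1.6771 [y] (4,5) — stop
  → r_3 = 1.6771
beam 4: φ=135°, α=195°
  cosα=-0.9659 sinα=-0.2588 | (4,3) | tMaxX 0.7765 tMaxY 1.4682 | tΔX 1.0353 tΔY 3.8637
    t=0.7765 [x] (3,3)
    t=1.4682 [y] (3,2) — stop
  → r_4 = 1.4682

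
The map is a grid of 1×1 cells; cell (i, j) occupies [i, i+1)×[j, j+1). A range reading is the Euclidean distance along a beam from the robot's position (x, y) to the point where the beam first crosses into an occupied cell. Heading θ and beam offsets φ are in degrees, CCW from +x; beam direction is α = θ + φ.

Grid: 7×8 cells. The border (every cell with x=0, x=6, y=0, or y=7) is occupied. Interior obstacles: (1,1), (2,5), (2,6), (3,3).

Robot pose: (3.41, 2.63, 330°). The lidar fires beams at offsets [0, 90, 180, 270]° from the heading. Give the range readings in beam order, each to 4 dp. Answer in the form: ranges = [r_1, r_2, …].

ranges = [2.9907, 0.4272, 2.7828, 1.8822]

beam 1: φ=0°, α=330°
  dir = (cos 330°, sin 330°) = (0.8660, -0.5000); from cell (3,2)
  next x-line at t=0.6813, next y-line at t=1.2600; Δt_x=1.1547, Δt_y=2.0000
    x: enter (4,2) at t=0.6813
    y: enter (4,1) at t=1.2600
    x: enter (5,1) at t=1.8360
    x: enter (6,1) at t=2.9907 ← occupied
  → r_1 = 2.9907
beam 2: φ=90°, α=60°
  dir = (cos 60°, sin 60°) = (0.5000, 0.8660); from cell (3,2)
  next x-line at t=1.1800, next y-line at t=0.4272; Δt_x=2.0000, Δt_y=1.1547
    y: enter (3,3) at t=0.4272 ← occupied
  → r_2 = 0.4272
beam 3: φ=180°, α=150°
  dir = (cos 150°, sin 150°) = (-0.8660, 0.5000); from cell (3,2)
  next x-line at t=0.4734, next y-line at t=0.7400; Δt_x=1.1547, Δt_y=2.0000
    x: enter (2,2) at t=0.4734
    y: enter (2,3) at t=0.7400
    x: enter (1,3) at t=1.6281
    y: enter (1,4) at t=2.7400
    x: enter (0,4) at t=2.7828 ← occupied
  → r_3 = 2.7828
beam 4: φ=270°, α=240°
  dir = (cos 240°, sin 240°) = (-0.5000, -0.8660); from cell (3,2)
  next x-line at t=0.8200, next y-line at t=0.7275; Δt_x=2.0000, Δt_y=1.1547
    y: enter (3,1) at t=0.7275
    x: enter (2,1) at t=0.8200
    y: enter (2,0) at t=1.8822 ← occupied
  → r_4 = 1.8822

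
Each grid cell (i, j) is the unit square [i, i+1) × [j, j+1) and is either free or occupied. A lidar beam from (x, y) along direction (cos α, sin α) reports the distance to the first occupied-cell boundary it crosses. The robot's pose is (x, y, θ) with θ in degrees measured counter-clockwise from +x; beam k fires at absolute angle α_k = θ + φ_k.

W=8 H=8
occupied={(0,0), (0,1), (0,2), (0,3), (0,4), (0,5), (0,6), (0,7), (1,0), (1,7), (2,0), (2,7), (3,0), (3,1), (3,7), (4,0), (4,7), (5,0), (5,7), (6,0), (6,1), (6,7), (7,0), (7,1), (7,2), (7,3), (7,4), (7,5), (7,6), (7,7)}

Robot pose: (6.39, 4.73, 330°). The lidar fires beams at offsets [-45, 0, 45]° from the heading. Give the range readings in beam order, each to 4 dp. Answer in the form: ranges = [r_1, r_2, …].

beam 1: φ=-45°, α=285°
  d=(0.2588,-0.9659)  start (6,4)  tX=2.3569 tY=0.7558  stride 1/|dx|=3.8637 1/|dy|=1.0353
    cross y-line → (6,3), t=0.7558
    cross y-line → (6,2), t=1.7910
    cross x-line → (7,2), t=2.3569 (wall)
  → r_1 = 2.3569
beam 2: φ=0°, α=330°
  d=(0.8660,-0.5000)  start (6,4)  tX=0.7044 tY=1.4600  stride 1/|dx|=1.1547 1/|dy|=2.0000
    cross x-line → (7,4), t=0.7044 (wall)
  → r_2 = 0.7044
beam 3: φ=45°, α=15°
  d=(0.9659,0.2588)  start (6,4)  tX=0.6315 tY=1.0432  stride 1/|dx|=1.0353 1/|dy|=3.8637
    cross x-line → (7,4), t=0.6315 (wall)
  → r_3 = 0.6315

ranges = [2.3569, 0.7044, 0.6315]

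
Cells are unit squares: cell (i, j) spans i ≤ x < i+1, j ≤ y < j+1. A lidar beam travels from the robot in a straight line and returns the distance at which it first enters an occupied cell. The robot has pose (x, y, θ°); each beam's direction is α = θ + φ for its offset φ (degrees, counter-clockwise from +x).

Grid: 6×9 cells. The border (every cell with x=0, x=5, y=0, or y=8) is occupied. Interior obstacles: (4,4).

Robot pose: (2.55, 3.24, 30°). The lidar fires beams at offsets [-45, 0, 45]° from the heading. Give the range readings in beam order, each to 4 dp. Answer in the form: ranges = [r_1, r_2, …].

ranges = [2.5364, 1.6743, 4.9279]

beam 1: φ=-45°, α=345°
  cosα=0.9659 sinα=-0.2588 | (2,3) | tMaxX 0.4659 tMaxY 0.9273 | tΔX 1.0353 tΔY 3.8637
    t=0.4659 [x] (3,3)
    t=0.9273 [y] (3,2)
    t=1.5012 [x] (4,2)
    t=2.5364 [x] (5,2) — stop
  → r_1 = 2.5364
beam 2: φ=0°, α=30°
  cosα=0.8660 sinα=0.5000 | (2,3) | tMaxX 0.5196 tMaxY 1.5200 | tΔX 1.1547 tΔY 2.0000
    t=0.5196 [x] (3,3)
    t=1.5200 [y] (3,4)
    t=1.6743 [x] (4,4) — stop
  → r_2 = 1.6743
beam 3: φ=45°, α=75°
  cosα=0.2588 sinα=0.9659 | (2,3) | tMaxX 1.7387 tMaxY 0.7868 | tΔX 3.8637 tΔY 1.0353
    t=0.7868 [y] (2,4)
    t=1.7387 [x] (3,4)
    t=1.8221 [y] (3,5)
    t=2.8574 [y] (3,6)
    t=3.8926 [y] (3,7)
    t=4.9279 [y] (3,8) — stop
  → r_3 = 4.9279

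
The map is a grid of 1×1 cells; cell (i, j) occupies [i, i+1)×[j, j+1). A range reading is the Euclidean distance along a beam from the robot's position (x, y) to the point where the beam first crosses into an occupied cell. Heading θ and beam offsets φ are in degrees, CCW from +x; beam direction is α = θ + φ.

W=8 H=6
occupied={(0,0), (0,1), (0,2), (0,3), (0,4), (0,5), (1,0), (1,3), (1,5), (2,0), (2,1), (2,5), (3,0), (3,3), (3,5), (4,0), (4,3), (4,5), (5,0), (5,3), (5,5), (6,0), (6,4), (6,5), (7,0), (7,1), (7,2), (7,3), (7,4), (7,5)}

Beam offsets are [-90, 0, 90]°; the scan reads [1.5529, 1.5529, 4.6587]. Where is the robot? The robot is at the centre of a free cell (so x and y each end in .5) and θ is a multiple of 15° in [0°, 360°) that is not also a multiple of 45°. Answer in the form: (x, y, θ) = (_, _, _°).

The pose lattice has 18·16 = 288 candidates. Test each by forward raycasting.
  (6.5, 1.5, 195°): beam 1 = 1.9319 ≠ 1.5529 ✗
  (1.5, 1.5, 330°): beam 1 = 0.5774 ≠ 1.5529 ✗
  (3.5, 1.5, 285°): beam 1 = 0.5176 ≠ 1.5529 ✗
  (2.5, 3.5, 255°): beam 1 = 0.5176 ≠ 1.5529 ✗
  …
  (5.5, 1.5, 75°): r_1=1.5529, r_2=1.5529, r_3=4.6587 — all match ✓
Unique over the lattice → pose = (5.5, 1.5, 75°).

(x, y, θ) = (5.5, 1.5, 75°)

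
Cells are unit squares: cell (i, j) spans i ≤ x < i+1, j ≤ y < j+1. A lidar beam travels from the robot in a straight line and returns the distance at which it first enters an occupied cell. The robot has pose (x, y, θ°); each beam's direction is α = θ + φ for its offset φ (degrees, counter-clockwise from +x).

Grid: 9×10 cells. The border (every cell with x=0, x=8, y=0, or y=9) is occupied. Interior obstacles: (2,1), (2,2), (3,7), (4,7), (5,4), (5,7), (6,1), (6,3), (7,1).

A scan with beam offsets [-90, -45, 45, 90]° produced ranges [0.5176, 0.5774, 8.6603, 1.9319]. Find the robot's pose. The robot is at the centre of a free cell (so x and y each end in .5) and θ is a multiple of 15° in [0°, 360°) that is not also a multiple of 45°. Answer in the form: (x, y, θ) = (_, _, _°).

(x, y, θ) = (1.5, 8.5, 255°)

Candidates: 47 free-cell centres × 16 headings = 752 poses. Raycast each; keep the one whose scan matches to 4 dp.
  (5.5, 5.5, 210°): beam 1 = 1.7321 ≠ 0.5176 ✗
  (3.5, 5.5, 240°): beam 1 = 2.8868 ≠ 0.5176 ✗
  (3.5, 1.5, 150°): beam 1 = 3.0000 ≠ 0.5176 ✗
  (1.5, 7.5, 345°): beam 1 = 1.9319 ≠ 0.5176 ✗
  …
  (1.5, 8.5, 255°): r_1=0.5176, r_2=0.5774, r_3=8.6603, r_4=1.9319 — all match ✓
Unique over the lattice → pose = (1.5, 8.5, 255°).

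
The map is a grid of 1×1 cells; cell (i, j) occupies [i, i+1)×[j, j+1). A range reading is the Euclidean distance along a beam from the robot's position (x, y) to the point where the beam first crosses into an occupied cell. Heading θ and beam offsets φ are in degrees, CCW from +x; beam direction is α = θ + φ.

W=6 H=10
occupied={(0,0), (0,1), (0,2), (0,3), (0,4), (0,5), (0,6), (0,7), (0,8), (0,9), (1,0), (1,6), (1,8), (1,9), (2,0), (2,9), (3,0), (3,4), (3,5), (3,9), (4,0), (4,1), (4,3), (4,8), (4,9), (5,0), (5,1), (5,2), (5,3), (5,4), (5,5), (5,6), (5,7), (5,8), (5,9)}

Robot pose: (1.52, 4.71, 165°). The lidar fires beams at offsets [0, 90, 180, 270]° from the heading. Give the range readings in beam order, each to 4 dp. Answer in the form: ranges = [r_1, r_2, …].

beam 1: φ=0°, α=165°
  direction (-0.9659, 0.2588); cell (1,4); t to first gridline: x 0.5383, y 1.1205 (then +1.0353 / +3.8637)
    (0,4) via x @ 0.5383  # hit
  → r_1 = 0.5383
beam 2: φ=90°, α=255°
  direction (-0.2588, -0.9659); cell (1,4); t to first gridline: x 2.0091, y 0.7350 (then +3.8637 / +1.0353)
    (1,3) via y @ 0.7350
    (1,2) via y @ 1.7703
    (0,2) via x @ 2.0091  # hit
  → r_2 = 2.0091
beam 3: φ=180°, α=345°
  direction (0.9659, -0.2588); cell (1,4); t to first gridline: x 0.4969, y 2.7432 (then +1.0353 / +3.8637)
    (2,4) via x @ 0.4969
    (3,4) via x @ 1.5322  # hit
  → r_3 = 1.5322
beam 4: φ=270°, α=75°
  direction (0.2588, 0.9659); cell (1,4); t to first gridline: x 1.8546, y 0.3002 (then +3.8637 / +1.0353)
    (1,5) via y @ 0.3002
    (1,6) via y @ 1.3355  # hit
  → r_4 = 1.3355

ranges = [0.5383, 2.0091, 1.5322, 1.3355]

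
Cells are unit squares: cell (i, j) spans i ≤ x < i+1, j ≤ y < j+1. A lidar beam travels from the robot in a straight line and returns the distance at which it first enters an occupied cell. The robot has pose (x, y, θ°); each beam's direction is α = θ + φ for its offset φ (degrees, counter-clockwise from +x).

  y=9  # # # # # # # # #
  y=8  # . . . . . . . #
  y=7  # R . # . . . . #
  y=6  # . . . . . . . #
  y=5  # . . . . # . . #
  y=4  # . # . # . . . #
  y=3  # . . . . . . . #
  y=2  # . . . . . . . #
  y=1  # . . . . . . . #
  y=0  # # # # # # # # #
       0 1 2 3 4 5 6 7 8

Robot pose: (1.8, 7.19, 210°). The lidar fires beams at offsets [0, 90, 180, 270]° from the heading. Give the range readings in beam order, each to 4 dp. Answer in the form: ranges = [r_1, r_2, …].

beam 1: φ=0°, α=210°
  dir = (cos 210°, sin 210°) = (-0.8660, -0.5000); from cell (1,7)
  next x-line at t=0.9238, next y-line at t=0.3800; Δt_x=1.1547, Δt_y=2.0000
    y: enter (1,6) at t=0.3800
    x: enter (0,6) at t=0.9238 ← occupied
  → r_1 = 0.9238
beam 2: φ=90°, α=300°
  dir = (cos 300°, sin 300°) = (0.5000, -0.8660); from cell (1,7)
  next x-line at t=0.4000, next y-line at t=0.2194; Δt_x=2.0000, Δt_y=1.1547
    y: enter (1,6) at t=0.2194
    x: enter (2,6) at t=0.4000
    y: enter (2,5) at t=1.3741
    x: enter (3,5) at t=2.4000
    y: enter (3,4) at t=2.5288
    y: enter (3,3) at t=3.6835
    x: enter (4,3) at t=4.4000
    y: enter (4,2) at t=4.8382
    y: enter (4,1) at t=5.9929
    x: enter (5,1) at t=6.4000
    y: enter (5,0) at t=7.1476 ← occupied
  → r_2 = 7.1476
beam 3: φ=180°, α=30°
  dir = (cos 30°, sin 30°) = (0.8660, 0.5000); from cell (1,7)
  next x-line at t=0.2309, next y-line at t=1.6200; Δt_x=1.1547, Δt_y=2.0000
    x: enter (2,7) at t=0.2309
    x: enter (3,7) at t=1.3856 ← occupied
  → r_3 = 1.3856
beam 4: φ=270°, α=120°
  dir = (cos 120°, sin 120°) = (-0.5000, 0.8660); from cell (1,7)
  next x-line at t=1.6000, next y-line at t=0.9353; Δt_x=2.0000, Δt_y=1.1547
    y: enter (1,8) at t=0.9353
    x: enter (0,8) at t=1.6000 ← occupied
  → r_4 = 1.6000

ranges = [0.9238, 7.1476, 1.3856, 1.6000]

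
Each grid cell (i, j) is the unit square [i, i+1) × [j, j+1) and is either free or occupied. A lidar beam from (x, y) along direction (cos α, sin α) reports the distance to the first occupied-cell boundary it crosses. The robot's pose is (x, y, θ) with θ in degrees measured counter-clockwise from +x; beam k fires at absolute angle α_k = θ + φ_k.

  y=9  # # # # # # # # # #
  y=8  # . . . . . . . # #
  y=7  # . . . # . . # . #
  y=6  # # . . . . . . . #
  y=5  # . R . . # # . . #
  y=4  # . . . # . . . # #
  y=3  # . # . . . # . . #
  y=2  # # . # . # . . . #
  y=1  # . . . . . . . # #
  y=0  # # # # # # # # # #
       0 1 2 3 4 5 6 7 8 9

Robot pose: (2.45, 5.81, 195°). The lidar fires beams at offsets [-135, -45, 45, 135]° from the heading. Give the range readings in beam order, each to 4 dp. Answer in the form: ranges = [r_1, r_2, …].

ranges = [3.6835, 0.5196, 2.9000, 1.7898]

beam 1: φ=-135°, α=60°
  dir = (cos 60°, sin 60°) = (0.5000, 0.8660); from cell (2,5)
  next x-line at t=1.1000, next y-line at t=0.2194; Δt_x=2.0000, Δt_y=1.1547
    y: enter (2,6) at t=0.2194
    x: enter (3,6) at t=1.1000
    y: enter (3,7) at t=1.3741
    y: enter (3,8) at t=2.5288
    x: enter (4,8) at t=3.1000
    y: enter (4,9) at t=3.6835 ← occupied
  → r_1 = 3.6835
beam 2: φ=-45°, α=150°
  dir = (cos 150°, sin 150°) = (-0.8660, 0.5000); from cell (2,5)
  next x-line at t=0.5196, next y-line at t=0.3800; Δt_x=1.1547, Δt_y=2.0000
    y: enter (2,6) at t=0.3800
    x: enter (1,6) at t=0.5196 ← occupied
  → r_2 = 0.5196
beam 3: φ=45°, α=240°
  dir = (cos 240°, sin 240°) = (-0.5000, -0.8660); from cell (2,5)
  next x-line at t=0.9000, next y-line at t=0.9353; Δt_x=2.0000, Δt_y=1.1547
    x: enter (1,5) at t=0.9000
    y: enter (1,4) at t=0.9353
    y: enter (1,3) at t=2.0900
    x: enter (0,3) at t=2.9000 ← occupied
  → r_3 = 2.9000
beam 4: φ=135°, α=330°
  dir = (cos 330°, sin 330°) = (0.8660, -0.5000); from cell (2,5)
  next x-line at t=0.6351, next y-line at t=1.6200; Δt_x=1.1547, Δt_y=2.0000
    x: enter (3,5) at t=0.6351
    y: enter (3,4) at t=1.6200
    x: enter (4,4) at t=1.7898 ← occupied
  → r_4 = 1.7898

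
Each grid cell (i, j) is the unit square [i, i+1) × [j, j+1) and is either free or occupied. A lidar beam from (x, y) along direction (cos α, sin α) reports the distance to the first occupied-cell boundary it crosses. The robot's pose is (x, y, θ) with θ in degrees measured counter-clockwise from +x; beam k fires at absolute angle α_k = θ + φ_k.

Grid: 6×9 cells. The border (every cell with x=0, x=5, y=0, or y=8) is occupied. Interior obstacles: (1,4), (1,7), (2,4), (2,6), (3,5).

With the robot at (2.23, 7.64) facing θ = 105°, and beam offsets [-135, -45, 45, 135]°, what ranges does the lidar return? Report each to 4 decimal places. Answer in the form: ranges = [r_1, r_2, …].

ranges = [3.1985, 0.4157, 0.2656, 0.4600]

beam 1: φ=-135°, α=330°
  cosα=0.8660 sinα=-0.5000 | (2,7) | tMaxX 0.8891 tMaxY 1.2800 | tΔX 1.1547 tΔY 2.0000
    t=0.8891 [x] (3,7)
    t=1.2800 [y] (3,6)
    t=2.0438 [x] (4,6)
    t=3.1985 [x] (5,6) — stop
  → r_1 = 3.1985
beam 2: φ=-45°, α=60°
  cosα=0.5000 sinα=0.8660 | (2,7) | tMaxX 1.5400 tMaxY 0.4157 | tΔX 2.0000 tΔY 1.1547
    t=0.4157 [y] (2,8) — stop
  → r_2 = 0.4157
beam 3: φ=45°, α=150°
  cosα=-0.8660 sinα=0.5000 | (2,7) | tMaxX 0.2656 tMaxY 0.7200 | tΔX 1.1547 tΔY 2.0000
    t=0.2656 [x] (1,7) — stop
  → r_3 = 0.2656
beam 4: φ=135°, α=240°
  cosα=-0.5000 sinα=-0.8660 | (2,7) | tMaxX 0.4600 tMaxY 0.7390 | tΔX 2.0000 tΔY 1.1547
    t=0.4600 [x] (1,7) — stop
  → r_4 = 0.4600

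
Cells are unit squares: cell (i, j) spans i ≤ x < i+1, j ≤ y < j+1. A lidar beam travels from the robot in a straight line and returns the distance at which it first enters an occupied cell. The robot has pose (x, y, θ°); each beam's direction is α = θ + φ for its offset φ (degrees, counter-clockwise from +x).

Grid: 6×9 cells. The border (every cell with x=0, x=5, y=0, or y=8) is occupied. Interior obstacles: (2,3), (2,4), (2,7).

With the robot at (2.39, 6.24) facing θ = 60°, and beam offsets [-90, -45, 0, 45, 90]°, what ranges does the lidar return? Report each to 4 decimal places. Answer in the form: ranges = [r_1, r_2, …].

beam 1: φ=-90°, α=330°
  direction (0.8660, -0.5000); cell (2,6); t to first gridline: x 0.7044, y 0.4800 (then +1.1547 / +2.0000)
    (2,5) via y @ 0.4800
    (3,5) via x @ 0.7044
    (4,5) via x @ 1.8591
    (4,4) via y @ 2.4800
    (5,4) via x @ 3.0138  # hit
  → r_1 = 3.0138
beam 2: φ=-45°, α=15°
  direction (0.9659, 0.2588); cell (2,6); t to first gridline: x 0.6315, y 2.9364 (then +1.0353 / +3.8637)
    (3,6) via x @ 0.6315
    (4,6) via x @ 1.6668
    (5,6) via x @ 2.7021  # hit
  → r_2 = 2.7021
beam 3: φ=0°, α=60°
  direction (0.5000, 0.8660); cell (2,6); t to first gridline: x 1.2200, y 0.8776 (then +2.0000 / +1.1547)
    (2,7) via y @ 0.8776  # hit
  → r_3 = 0.8776
beam 4: φ=45°, α=105°
  direction (-0.2588, 0.9659); cell (2,6); t to first gridline: x 1.5068, y 0.7868 (then +3.8637 / +1.0353)
    (2,7) via y @ 0.7868  # hit
  → r_4 = 0.7868
beam 5: φ=90°, α=150°
  direction (-0.8660, 0.5000); cell (2,6); t to first gridline: x 0.4503, y 1.5200 (then +1.1547 / +2.0000)
    (1,6) via x @ 0.4503
    (1,7) via y @ 1.5200
    (0,7) via x @ 1.6050  # hit
  → r_5 = 1.6050

ranges = [3.0138, 2.7021, 0.8776, 0.7868, 1.6050]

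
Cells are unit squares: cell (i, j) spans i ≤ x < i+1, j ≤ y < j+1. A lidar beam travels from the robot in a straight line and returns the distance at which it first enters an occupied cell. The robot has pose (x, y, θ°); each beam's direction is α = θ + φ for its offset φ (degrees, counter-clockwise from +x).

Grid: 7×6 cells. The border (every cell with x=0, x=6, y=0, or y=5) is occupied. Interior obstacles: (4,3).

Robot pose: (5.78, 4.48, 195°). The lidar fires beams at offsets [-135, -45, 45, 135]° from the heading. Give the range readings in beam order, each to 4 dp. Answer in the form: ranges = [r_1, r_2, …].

beam 1: φ=-135°, α=60°
  dir = (cos 60°, sin 60°) = (0.5000, 0.8660); from cell (5,4)
  next x-line at t=0.4400, next y-line at t=0.6004; Δt_x=2.0000, Δt_y=1.1547
    x: enter (6,4) at t=0.4400 ← occupied
  → r_1 = 0.4400
beam 2: φ=-45°, α=150°
  dir = (cos 150°, sin 150°) = (-0.8660, 0.5000); from cell (5,4)
  next x-line at t=0.9007, next y-line at t=1.0400; Δt_x=1.1547, Δt_y=2.0000
    x: enter (4,4) at t=0.9007
    y: enter (4,5) at t=1.0400 ← occupied
  → r_2 = 1.0400
beam 3: φ=45°, α=240°
  dir = (cos 240°, sin 240°) = (-0.5000, -0.8660); from cell (5,4)
  next x-line at t=1.5600, next y-line at t=0.5543; Δt_x=2.0000, Δt_y=1.1547
    y: enter (5,3) at t=0.5543
    x: enter (4,3) at t=1.5600 ← occupied
  → r_3 = 1.5600
beam 4: φ=135°, α=330°
  dir = (cos 330°, sin 330°) = (0.8660, -0.5000); from cell (5,4)
  next x-line at t=0.2540, next y-line at t=0.9600; Δt_x=1.1547, Δt_y=2.0000
    x: enter (6,4) at t=0.2540 ← occupied
  → r_4 = 0.2540

ranges = [0.4400, 1.0400, 1.5600, 0.2540]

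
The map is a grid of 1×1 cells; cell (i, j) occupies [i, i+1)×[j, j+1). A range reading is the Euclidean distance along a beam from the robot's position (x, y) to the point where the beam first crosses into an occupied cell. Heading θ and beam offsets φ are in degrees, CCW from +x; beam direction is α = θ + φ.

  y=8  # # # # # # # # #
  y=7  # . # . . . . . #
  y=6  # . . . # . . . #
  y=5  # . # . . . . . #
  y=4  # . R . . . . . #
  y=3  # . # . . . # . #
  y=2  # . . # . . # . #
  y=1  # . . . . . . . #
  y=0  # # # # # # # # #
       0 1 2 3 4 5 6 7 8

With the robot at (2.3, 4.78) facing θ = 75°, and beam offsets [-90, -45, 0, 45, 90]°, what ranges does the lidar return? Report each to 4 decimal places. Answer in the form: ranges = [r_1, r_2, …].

ranges = [3.8305, 0.4400, 0.2278, 0.2540, 1.3459]

beam 1: φ=-90°, α=345°
  cosα=0.9659 sinα=-0.2588 | (2,4) | tMaxX 0.7247 tMaxY 3.0137 | tΔX 1.0353 tΔY 3.8637
    t=0.7247 [x] (3,4)
    t=1.7600 [x] (4,4)
    t=2.7952 [x] (5,4)
    t=3.0137 [y] (5,3)
    t=3.8305 [x] (6,3) — stop
  → r_1 = 3.8305
beam 2: φ=-45°, α=30°
  cosα=0.8660 sinα=0.5000 | (2,4) | tMaxX 0.8083 tMaxY 0.4400 | tΔX 1.1547 tΔY 2.0000
    t=0.4400 [y] (2,5) — stop
  → r_2 = 0.4400
beam 3: φ=0°, α=75°
  cosα=0.2588 sinα=0.9659 | (2,4) | tMaxX 2.7046 tMaxY 0.2278 | tΔX 3.8637 tΔY 1.0353
    t=0.2278 [y] (2,5) — stop
  → r_3 = 0.2278
beam 4: φ=45°, α=120°
  cosα=-0.5000 sinα=0.8660 | (2,4) | tMaxX 0.6000 tMaxY 0.2540 | tΔX 2.0000 tΔY 1.1547
    t=0.2540 [y] (2,5) — stop
  → r_4 = 0.2540
beam 5: φ=90°, α=165°
  cosα=-0.9659 sinα=0.2588 | (2,4) | tMaxX 0.3106 tMaxY 0.8500 | tΔX 1.0353 tΔY 3.8637
    t=0.3106 [x] (1,4)
    t=0.8500 [y] (1,5)
    t=1.3459 [x] (0,5) — stop
  → r_5 = 1.3459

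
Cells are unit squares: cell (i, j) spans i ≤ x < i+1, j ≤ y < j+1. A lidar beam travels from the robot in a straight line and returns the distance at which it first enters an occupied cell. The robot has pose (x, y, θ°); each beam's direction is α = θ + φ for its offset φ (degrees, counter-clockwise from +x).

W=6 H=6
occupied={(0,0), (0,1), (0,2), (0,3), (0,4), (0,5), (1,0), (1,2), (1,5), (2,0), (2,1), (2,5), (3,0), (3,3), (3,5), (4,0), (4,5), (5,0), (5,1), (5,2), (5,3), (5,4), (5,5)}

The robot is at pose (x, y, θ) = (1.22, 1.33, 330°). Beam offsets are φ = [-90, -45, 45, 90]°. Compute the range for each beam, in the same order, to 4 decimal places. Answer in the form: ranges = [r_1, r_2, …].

ranges = [0.3811, 0.3416, 0.8075, 0.7736]

beam 1: φ=-90°, α=240°
  d=(-0.5000,-0.8660)  start (1,1)  tX=0.4400 tY=0.3811  stride 1/|dx|=2.0000 1/|dy|=1.1547
    cross y-line → (1,0), t=0.3811 (wall)
  → r_1 = 0.3811
beam 2: φ=-45°, α=285°
  d=(0.2588,-0.9659)  start (1,1)  tX=3.0137 tY=0.3416  stride 1/|dx|=3.8637 1/|dy|=1.0353
    cross y-line → (1,0), t=0.3416 (wall)
  → r_2 = 0.3416
beam 3: φ=45°, α=15°
  d=(0.9659,0.2588)  start (1,1)  tX=0.8075 tY=2.5887  stride 1/|dx|=1.0353 1/|dy|=3.8637
    cross x-line → (2,1), t=0.8075 (wall)
  → r_3 = 0.8075
beam 4: φ=90°, α=60°
  d=(0.5000,0.8660)  start (1,1)  tX=1.5600 tY=0.7736  stride 1/|dx|=2.0000 1/|dy|=1.1547
    cross y-line → (1,2), t=0.7736 (wall)
  → r_4 = 0.7736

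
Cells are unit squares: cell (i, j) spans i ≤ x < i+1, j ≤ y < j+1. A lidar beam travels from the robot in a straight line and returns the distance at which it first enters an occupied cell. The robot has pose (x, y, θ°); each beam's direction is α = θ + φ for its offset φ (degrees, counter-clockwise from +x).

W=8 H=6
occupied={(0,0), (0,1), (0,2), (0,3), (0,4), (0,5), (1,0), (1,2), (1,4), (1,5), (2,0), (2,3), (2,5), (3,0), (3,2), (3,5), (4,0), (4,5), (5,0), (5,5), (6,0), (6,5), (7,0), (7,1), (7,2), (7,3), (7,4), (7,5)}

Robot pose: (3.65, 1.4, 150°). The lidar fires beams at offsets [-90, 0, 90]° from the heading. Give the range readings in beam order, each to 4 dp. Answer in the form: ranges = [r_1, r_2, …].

beam 1: φ=-90°, α=60°
  d=(0.5000,0.8660)  start (3,1)  tX=0.7000 tY=0.6928  stride 1/|dx|=2.0000 1/|dy|=1.1547
    cross y-line → (3,2), t=0.6928 (wall)
  → r_1 = 0.6928
beam 2: φ=0°, α=150°
  d=(-0.8660,0.5000)  start (3,1)  tX=0.7506 tY=1.2000  stride 1/|dx|=1.1547 1/|dy|=2.0000
    cross x-line → (2,1), t=0.7506
    cross y-line → (2,2), t=1.2000
    cross x-line → (1,2), t=1.9053 (wall)
  → r_2 = 1.9053
beam 3: φ=90°, α=240°
  d=(-0.5000,-0.8660)  start (3,1)  tX=1.3000 tY=0.4619  stride 1/|dx|=2.0000 1/|dy|=1.1547
    cross y-line → (3,0), t=0.4619 (wall)
  → r_3 = 0.4619

ranges = [0.6928, 1.9053, 0.4619]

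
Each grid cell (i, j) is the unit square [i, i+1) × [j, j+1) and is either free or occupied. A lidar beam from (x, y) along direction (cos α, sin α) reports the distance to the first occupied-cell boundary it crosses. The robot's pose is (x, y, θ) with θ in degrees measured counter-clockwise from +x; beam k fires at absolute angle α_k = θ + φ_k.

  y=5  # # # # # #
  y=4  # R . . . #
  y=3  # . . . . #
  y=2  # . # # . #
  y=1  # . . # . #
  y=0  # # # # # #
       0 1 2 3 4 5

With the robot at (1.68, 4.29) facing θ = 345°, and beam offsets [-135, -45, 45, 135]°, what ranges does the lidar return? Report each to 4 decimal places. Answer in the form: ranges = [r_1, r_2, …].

beam 1: φ=-135°, α=210°
  dir = (cos 210°, sin 210°) = (-0.8660, -0.5000); from cell (1,4)
  next x-line at t=0.7852, next y-line at t=0.5800; Δt_x=1.1547, Δt_y=2.0000
    y: enter (1,3) at t=0.5800
    x: enter (0,3) at t=0.7852 ← occupied
  → r_1 = 0.7852
beam 2: φ=-45°, α=300°
  dir = (cos 300°, sin 300°) = (0.5000, -0.8660); from cell (1,4)
  next x-line at t=0.6400, next y-line at t=0.3349; Δt_x=2.0000, Δt_y=1.1547
    y: enter (1,3) at t=0.3349
    x: enter (2,3) at t=0.6400
    y: enter (2,2) at t=1.4896 ← occupied
  → r_2 = 1.4896
beam 3: φ=45°, α=30°
  dir = (cos 30°, sin 30°) = (0.8660, 0.5000); from cell (1,4)
  next x-line at t=0.3695, next y-line at t=1.4200; Δt_x=1.1547, Δt_y=2.0000
    x: enter (2,4) at t=0.3695
    y: enter (2,5) at t=1.4200 ← occupied
  → r_3 = 1.4200
beam 4: φ=135°, α=120°
  dir = (cos 120°, sin 120°) = (-0.5000, 0.8660); from cell (1,4)
  next x-line at t=1.3600, next y-line at t=0.8198; Δt_x=2.0000, Δt_y=1.1547
    y: enter (1,5) at t=0.8198 ← occupied
  → r_4 = 0.8198

ranges = [0.7852, 1.4896, 1.4200, 0.8198]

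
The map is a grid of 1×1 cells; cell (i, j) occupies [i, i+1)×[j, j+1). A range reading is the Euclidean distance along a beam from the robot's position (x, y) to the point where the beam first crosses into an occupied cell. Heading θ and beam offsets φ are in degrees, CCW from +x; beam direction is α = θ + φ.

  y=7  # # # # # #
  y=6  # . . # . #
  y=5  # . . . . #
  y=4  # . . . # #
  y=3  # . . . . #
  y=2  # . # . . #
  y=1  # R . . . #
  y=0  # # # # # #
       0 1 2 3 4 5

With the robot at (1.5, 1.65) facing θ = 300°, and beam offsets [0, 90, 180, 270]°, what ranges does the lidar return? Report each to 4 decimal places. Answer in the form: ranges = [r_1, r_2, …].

ranges = [0.7506, 0.7000, 1.0000, 0.5774]

beam 1: φ=0°, α=300°
  d=(0.5000,-0.8660)  start (1,1)  tX=1.0000 tY=0.7506  stride 1/|dx|=2.0000 1/|dy|=1.1547
    cross y-line → (1,0), t=0.7506 (wall)
  → r_1 = 0.7506
beam 2: φ=90°, α=30°
  d=(0.8660,0.5000)  start (1,1)  tX=0.5774 tY=0.7000  stride 1/|dx|=1.1547 1/|dy|=2.0000
    cross x-line → (2,1), t=0.5774
    cross y-line → (2,2), t=0.7000 (wall)
  → r_2 = 0.7000
beam 3: φ=180°, α=120°
  d=(-0.5000,0.8660)  start (1,1)  tX=1.0000 tY=0.4041  stride 1/|dx|=2.0000 1/|dy|=1.1547
    cross y-line → (1,2), t=0.4041
    cross x-line → (0,2), t=1.0000 (wall)
  → r_3 = 1.0000
beam 4: φ=270°, α=210°
  d=(-0.8660,-0.5000)  start (1,1)  tX=0.5774 tY=1.3000  stride 1/|dx|=1.1547 1/|dy|=2.0000
    cross x-line → (0,1), t=0.5774 (wall)
  → r_4 = 0.5774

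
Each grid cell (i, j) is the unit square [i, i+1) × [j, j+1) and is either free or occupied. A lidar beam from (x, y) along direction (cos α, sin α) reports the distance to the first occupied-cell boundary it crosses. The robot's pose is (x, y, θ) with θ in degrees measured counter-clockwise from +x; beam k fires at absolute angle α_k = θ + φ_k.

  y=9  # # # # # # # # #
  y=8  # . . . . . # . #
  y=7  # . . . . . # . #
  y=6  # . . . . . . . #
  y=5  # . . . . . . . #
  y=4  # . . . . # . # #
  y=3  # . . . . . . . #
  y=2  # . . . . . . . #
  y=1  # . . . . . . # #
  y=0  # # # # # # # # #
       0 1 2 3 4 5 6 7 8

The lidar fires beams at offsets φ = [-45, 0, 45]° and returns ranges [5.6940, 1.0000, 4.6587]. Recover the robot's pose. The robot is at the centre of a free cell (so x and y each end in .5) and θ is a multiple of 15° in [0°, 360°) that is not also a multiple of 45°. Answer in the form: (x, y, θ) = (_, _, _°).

The pose lattice has 51·16 = 816 candidates. Test each by forward raycasting.
  (3.5, 8.5, 330°): beam 1 = 7.7646 ≠ 5.6940 ✗
  (6.5, 2.5, 345°): beam 1 = 1.0000 ≠ 5.6940 ✗
  (5.5, 2.5, 240°): beam 1 = 4.6587 ≠ 5.6940 ✗
  (2.5, 5.5, 15°): beam 1 = 2.8868 ≠ 5.6940 ✗
  …
  (6.5, 5.5, 210°): r_1=5.6940, r_2=1.0000, r_3=4.6587 — all match ✓
Unique over the lattice → pose = (6.5, 5.5, 210°).

(x, y, θ) = (6.5, 5.5, 210°)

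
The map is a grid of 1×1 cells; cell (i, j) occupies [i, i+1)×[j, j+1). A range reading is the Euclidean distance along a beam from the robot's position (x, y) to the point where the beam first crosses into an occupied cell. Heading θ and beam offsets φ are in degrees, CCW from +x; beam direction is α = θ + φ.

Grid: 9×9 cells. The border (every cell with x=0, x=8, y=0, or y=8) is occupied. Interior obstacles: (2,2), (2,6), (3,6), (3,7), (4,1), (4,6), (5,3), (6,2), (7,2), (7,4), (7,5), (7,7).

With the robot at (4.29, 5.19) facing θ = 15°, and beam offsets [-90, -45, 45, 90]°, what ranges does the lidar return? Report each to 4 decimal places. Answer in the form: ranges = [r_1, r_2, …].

ranges = [4.3378, 4.2839, 0.9353, 0.8386]

beam 1: φ=-90°, α=285°
  cosα=0.2588 sinα=-0.9659 | (4,5) | tMaxX 2.7432 tMaxY 0.1967 | tΔX 3.8637 tΔY 1.0353
    t=0.1967 [y] (4,4)
    t=1.2320 [y] (4,3)
    t=2.2673 [y] (4,2)
    t=2.7432 [x] (5,2)
    t=3.3025 [y] (5,1)
    t=4.3378 [y] (5,0) — stop
  → r_1 = 4.3378
beam 2: φ=-45°, α=330°
  cosα=0.8660 sinα=-0.5000 | (4,5) | tMaxX 0.8198 tMaxY 0.3800 | tΔX 1.1547 tΔY 2.0000
    t=0.3800 [y] (4,4)
    t=0.8198 [x] (5,4)
    t=1.9745 [x] (6,4)
    t=2.3800 [y] (6,3)
    t=3.1292 [x] (7,3)
    t=4.2839 [x] (8,3) — stop
  → r_2 = 4.2839
beam 3: φ=45°, α=60°
  cosα=0.5000 sinα=0.8660 | (4,5) | tMaxX 1.4200 tMaxY 0.9353 | tΔX 2.0000 tΔY 1.1547
    t=0.9353 [y] (4,6) — stop
  → r_3 = 0.9353
beam 4: φ=90°, α=105°
  cosα=-0.2588 sinα=0.9659 | (4,5) | tMaxX 1.1205 tMaxY 0.8386 | tΔX 3.8637 tΔY 1.0353
    t=0.8386 [y] (4,6) — stop
  → r_4 = 0.8386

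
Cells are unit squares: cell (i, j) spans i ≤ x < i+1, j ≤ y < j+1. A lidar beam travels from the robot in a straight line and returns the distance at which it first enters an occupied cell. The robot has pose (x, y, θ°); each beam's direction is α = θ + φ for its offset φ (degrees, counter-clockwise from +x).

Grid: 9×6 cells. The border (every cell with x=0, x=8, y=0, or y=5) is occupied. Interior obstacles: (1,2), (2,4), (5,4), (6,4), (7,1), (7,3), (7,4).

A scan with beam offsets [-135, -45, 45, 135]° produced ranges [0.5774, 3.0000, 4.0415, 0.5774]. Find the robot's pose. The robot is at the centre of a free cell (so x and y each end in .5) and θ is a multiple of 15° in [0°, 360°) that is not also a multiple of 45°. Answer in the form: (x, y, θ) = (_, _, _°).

(x, y, θ) = (4.5, 4.5, 255°)

Enumerate (i+0.5, j+0.5, θ) over the 21 free cells and 16 admissible headings. For each, cast all 4 beams and compare to the given ranges.
  (2.5, 2.5, 105°): beam 1 = 3.0000 ≠ 0.5774 ✗
  (5.5, 3.5, 150°): beam 1 = 1.5529 ≠ 0.5774 ✗
  (2.5, 1.5, 255°): beam 1 = 1.0000 ≠ 0.5774 ✗
  (2.5, 1.5, 210°): beam 1 = 3.6235 ≠ 0.5774 ✗
  …
  (4.5, 4.5, 255°): r_1=0.5774, r_2=3.0000, r_3=4.0415, r_4=0.5774 — all match ✓
Only this pose fits every beam.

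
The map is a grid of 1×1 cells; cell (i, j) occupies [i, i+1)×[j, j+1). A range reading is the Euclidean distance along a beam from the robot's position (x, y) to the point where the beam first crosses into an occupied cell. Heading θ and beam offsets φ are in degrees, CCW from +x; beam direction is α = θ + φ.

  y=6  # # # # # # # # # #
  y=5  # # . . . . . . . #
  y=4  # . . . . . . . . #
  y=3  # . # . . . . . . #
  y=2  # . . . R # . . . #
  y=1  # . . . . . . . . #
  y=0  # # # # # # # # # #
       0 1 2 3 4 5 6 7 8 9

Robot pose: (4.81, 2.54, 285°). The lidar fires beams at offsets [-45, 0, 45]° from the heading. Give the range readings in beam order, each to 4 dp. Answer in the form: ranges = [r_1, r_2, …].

ranges = [1.7782, 1.5943, 0.2194]

beam 1: φ=-45°, α=240°
  direction (-0.5000, -0.8660); cell (4,2); t to first gridline: x 1.6200, y 0.6235 (then +2.0000 / +1.1547)
    (4,1) via y @ 0.6235
    (3,1) via x @ 1.6200
    (3,0) via y @ 1.7782  # hit
  → r_1 = 1.7782
beam 2: φ=0°, α=285°
  direction (0.2588, -0.9659); cell (4,2); t to first gridline: x 0.7341, y 0.5590 (then +3.8637 / +1.0353)
    (4,1) via y @ 0.5590
    (5,1) via x @ 0.7341
    (5,0) via y @ 1.5943  # hit
  → r_2 = 1.5943
beam 3: φ=45°, α=330°
  direction (0.8660, -0.5000); cell (4,2); t to first gridline: x 0.2194, y 1.0800 (then +1.1547 / +2.0000)
    (5,2) via x @ 0.2194  # hit
  → r_3 = 0.2194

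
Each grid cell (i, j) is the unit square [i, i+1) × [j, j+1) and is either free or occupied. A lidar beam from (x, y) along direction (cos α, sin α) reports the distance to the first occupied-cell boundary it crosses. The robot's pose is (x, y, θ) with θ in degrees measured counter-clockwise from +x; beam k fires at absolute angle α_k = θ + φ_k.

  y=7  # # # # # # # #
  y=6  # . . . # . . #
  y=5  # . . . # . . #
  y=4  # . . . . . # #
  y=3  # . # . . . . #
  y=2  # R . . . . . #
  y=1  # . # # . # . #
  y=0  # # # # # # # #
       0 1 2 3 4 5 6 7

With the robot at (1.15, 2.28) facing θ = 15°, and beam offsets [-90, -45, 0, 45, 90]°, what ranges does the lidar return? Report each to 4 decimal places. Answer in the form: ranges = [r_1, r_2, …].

ranges = [1.3252, 0.9815, 6.0564, 1.7000, 0.5796]

beam 1: φ=-90°, α=285°
  d=(0.2588,-0.9659)  start (1,2)  tX=3.2841 tY=0.2899  stride 1/|dx|=3.8637 1/|dy|=1.0353
    cross y-line → (1,1), t=0.2899
    cross y-line → (1,0), t=1.3252 (wall)
  → r_1 = 1.3252
beam 2: φ=-45°, α=330°
  d=(0.8660,-0.5000)  start (1,2)  tX=0.9815 tY=0.5600  stride 1/|dx|=1.1547 1/|dy|=2.0000
    cross y-line → (1,1), t=0.5600
    cross x-line → (2,1), t=0.9815 (wall)
  → r_2 = 0.9815
beam 3: φ=0°, α=15°
  d=(0.9659,0.2588)  start (1,2)  tX=0.8800 tY=2.7819  stride 1/|dx|=1.0353 1/|dy|=3.8637
    cross x-line → (2,2), t=0.8800
    cross x-line → (3,2), t=1.9153
    cross y-line → (3,3), t=2.7819
    cross x-line → (4,3), t=2.9505
    cross x-line → (5,3), t=3.9858
    cross x-line → (6,3), t=5.0211
    cross x-line → (7,3), t=6.0564 (wall)
  → r_3 = 6.0564
beam 4: φ=45°, α=60°
  d=(0.5000,0.8660)  start (1,2)  tX=1.7000 tY=0.8314  stride 1/|dx|=2.0000 1/|dy|=1.1547
    cross y-line → (1,3), t=0.8314
    cross x-line → (2,3), t=1.7000 (wall)
  → r_4 = 1.7000
beam 5: φ=90°, α=105°
  d=(-0.2588,0.9659)  start (1,2)  tX=0.5796 tY=0.7454  stride 1/|dx|=3.8637 1/|dy|=1.0353
    cross x-line → (0,2), t=0.5796 (wall)
  → r_5 = 0.5796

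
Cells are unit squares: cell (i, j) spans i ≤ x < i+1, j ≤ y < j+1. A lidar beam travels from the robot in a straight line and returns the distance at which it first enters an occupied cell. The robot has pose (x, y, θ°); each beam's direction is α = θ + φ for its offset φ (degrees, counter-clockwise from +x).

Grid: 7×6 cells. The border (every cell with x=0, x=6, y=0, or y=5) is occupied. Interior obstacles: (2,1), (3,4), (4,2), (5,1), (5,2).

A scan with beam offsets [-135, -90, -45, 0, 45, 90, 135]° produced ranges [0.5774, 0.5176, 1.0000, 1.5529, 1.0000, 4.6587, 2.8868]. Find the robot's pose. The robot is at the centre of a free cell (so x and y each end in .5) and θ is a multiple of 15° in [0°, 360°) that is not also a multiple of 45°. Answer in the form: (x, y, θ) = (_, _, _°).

Enumerate (i+0.5, j+0.5, θ) over the 15 free cells and 16 admissible headings. For each, cast all 7 beams and compare to the given ranges.
  (3.5, 2.5, 105°): beam 3 = 2.8868 ≠ 1.0000 ✗
  (2.5, 3.5, 105°): beam 1 = 1.7321 ≠ 0.5774 ✗
  (1.5, 4.5, 285°): beam 4 = 2.5882 ≠ 1.5529 ✗
  …
  (1.5, 2.5, 285°): r_1=0.5774, r_2=0.5176, r_3=1.0000, r_4=1.5529, r_5=1.0000, r_6=4.6587, r_7=2.8868 — all match ✓
Unique over the lattice → pose = (1.5, 2.5, 285°).

(x, y, θ) = (1.5, 2.5, 285°)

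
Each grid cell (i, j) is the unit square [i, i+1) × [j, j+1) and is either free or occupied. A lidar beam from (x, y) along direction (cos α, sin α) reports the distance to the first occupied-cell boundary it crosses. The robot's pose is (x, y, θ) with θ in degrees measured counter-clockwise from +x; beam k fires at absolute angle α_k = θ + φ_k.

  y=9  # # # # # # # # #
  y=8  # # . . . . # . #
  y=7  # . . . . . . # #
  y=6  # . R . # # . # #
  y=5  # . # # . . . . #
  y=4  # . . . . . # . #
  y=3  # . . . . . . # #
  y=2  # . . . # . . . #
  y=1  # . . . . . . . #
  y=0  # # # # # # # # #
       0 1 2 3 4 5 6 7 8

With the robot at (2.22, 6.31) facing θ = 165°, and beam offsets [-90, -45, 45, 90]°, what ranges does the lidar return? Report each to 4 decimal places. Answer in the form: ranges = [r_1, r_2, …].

ranges = [2.7849, 1.9514, 1.4087, 0.3209]

beam 1: φ=-90°, α=75°
  dir = (cos 75°, sin 75°) = (0.2588, 0.9659); from cell (2,6)
  next x-line at t=3.0137, next y-line at t=0.7143; Δt_x=3.8637, Δt_y=1.0353
    y: enter (2,7) at t=0.7143
    y: enter (2,8) at t=1.7496
    y: enter (2,9) at t=2.7849 ← occupied
  → r_1 = 2.7849
beam 2: φ=-45°, α=120°
  dir = (cos 120°, sin 120°) = (-0.5000, 0.8660); from cell (2,6)
  next x-line at t=0.4400, next y-line at t=0.7967; Δt_x=2.0000, Δt_y=1.1547
    x: enter (1,6) at t=0.4400
    y: enter (1,7) at t=0.7967
    y: enter (1,8) at t=1.9514 ← occupied
  → r_2 = 1.9514
beam 3: φ=45°, α=210°
  dir = (cos 210°, sin 210°) = (-0.8660, -0.5000); from cell (2,6)
  next x-line at t=0.2540, next y-line at t=0.6200; Δt_x=1.1547, Δt_y=2.0000
    x: enter (1,6) at t=0.2540
    y: enter (1,5) at t=0.6200
    x: enter (0,5) at t=1.4087 ← occupied
  → r_3 = 1.4087
beam 4: φ=90°, α=255°
  dir = (cos 255°, sin 255°) = (-0.2588, -0.9659); from cell (2,6)
  next x-line at t=0.8500, next y-line at t=0.3209; Δt_x=3.8637, Δt_y=1.0353
    y: enter (2,5) at t=0.3209 ← occupied
  → r_4 = 0.3209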